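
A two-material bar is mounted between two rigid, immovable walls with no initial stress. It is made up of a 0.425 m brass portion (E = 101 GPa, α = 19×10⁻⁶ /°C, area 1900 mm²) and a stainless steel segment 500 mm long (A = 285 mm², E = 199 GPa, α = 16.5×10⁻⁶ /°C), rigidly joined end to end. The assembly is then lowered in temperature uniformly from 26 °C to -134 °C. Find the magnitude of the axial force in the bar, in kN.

With the walls removed the bar would change length by δ_free = Σ αᵢΔT Lᵢ = 19×10⁻⁶×160×425 + 16.5×10⁻⁶×160×500 = 2.612 mm.
The walls prevent any net length change, so an axial force P (same in every segment) develops. Compatibility: P · Σ Lᵢ/(AᵢEᵢ) = δ_free.
Σ Lᵢ/(AᵢEᵢ) = 425/(1900×101×10³) + 500/(285×199×10³) = 1.103×10⁻⁵ mm/N.
So P = 2.612 / 1.103×10⁻⁵ = 236.8 kN, tensile.

P ≈ 237 kN (tensile)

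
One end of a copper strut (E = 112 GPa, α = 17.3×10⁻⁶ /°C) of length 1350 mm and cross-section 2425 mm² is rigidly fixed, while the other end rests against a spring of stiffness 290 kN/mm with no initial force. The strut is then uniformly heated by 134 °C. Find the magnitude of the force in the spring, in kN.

P ≈ 372 kN

Free thermal expansion: δ_free = αΔT L = 17.3×10⁻⁶ × 134 × 1350 = 3.13 mm.
With a force P in the spring, the elastic change of the strut is PL/(AE) and that of the spring is P/k; compatibility requires their sum to equal δ_free.
So P = δ_free / [L/(AE) + 1/k] = 3.13 / [ 1350/(2425×112×10³) + 1/(290×10³) ].
P = 3.13 / 8.419×10⁻⁶ = 371700 N.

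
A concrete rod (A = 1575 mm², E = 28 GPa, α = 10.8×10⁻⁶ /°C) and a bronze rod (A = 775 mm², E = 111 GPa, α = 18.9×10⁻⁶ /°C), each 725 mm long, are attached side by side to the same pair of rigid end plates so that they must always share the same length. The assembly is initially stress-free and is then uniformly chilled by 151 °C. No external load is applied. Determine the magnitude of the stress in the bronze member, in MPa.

Both members must finish at the same length. With the larger α, the bronze tends to over-contract; the plates restrain it, putting the bronze in tension and the concrete in compression. With no external load the two internal forces are equal and opposite, magnitude P.
Setting the final lengths equal and cancelling L: (α₁ − α₂)ΔT = P/(A₁E₁) + P/(A₂E₂).
|α₁ − α₂|·ΔT = 8.1×10⁻⁶ × 151 = 0.001223.
1/(A₁E₁) + 1/(A₂E₂) = 1/(1575×28×10³) + 1/(775×111×10³) = 3.43×10⁻⁸ N⁻¹.
P = 0.001223 / 3.43×10⁻⁸ = 35660 N = 35.66 kN.
σ_{bronze} = P/A₂ = 35660/775 = 46.01 MPa, tensile.

σ ≈ 46 MPa (tensile)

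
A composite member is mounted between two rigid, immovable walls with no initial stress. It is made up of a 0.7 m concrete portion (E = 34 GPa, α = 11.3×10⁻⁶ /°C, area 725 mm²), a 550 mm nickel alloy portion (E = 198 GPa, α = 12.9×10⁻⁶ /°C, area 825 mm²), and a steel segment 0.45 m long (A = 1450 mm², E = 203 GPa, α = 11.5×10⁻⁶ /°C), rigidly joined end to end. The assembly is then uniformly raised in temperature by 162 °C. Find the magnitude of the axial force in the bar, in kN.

Free thermal expansion of the whole bar: Σ αᵢΔT Lᵢ = 11.3×10⁻⁶×162×700 + 12.9×10⁻⁶×162×550 + 11.5×10⁻⁶×162×450 = 3.269 mm.
The walls prevent any net length change, so an axial force P (same in every segment) develops. Compatibility: P · Σ Lᵢ/(AᵢEᵢ) = δ_free.
Σ Lᵢ/(AᵢEᵢ) = 700/(725×34×10³) + 550/(825×198×10³) + 450/(1450×203×10³) = 3.329×10⁻⁵ mm/N.
So P = 3.269 / 3.329×10⁻⁵ = 98.19 kN, compressive.

P ≈ 98.2 kN (compressive)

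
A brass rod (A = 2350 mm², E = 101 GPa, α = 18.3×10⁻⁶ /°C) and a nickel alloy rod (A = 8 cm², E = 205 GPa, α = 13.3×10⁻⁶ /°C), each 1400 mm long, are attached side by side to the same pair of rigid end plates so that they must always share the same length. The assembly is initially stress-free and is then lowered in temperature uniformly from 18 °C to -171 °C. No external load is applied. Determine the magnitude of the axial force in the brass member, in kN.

P ≈ 91.7 kN (tensile in the brass)

Both members must finish at the same length. With the larger α, the brass tends to over-contract; the plates restrain it, putting the brass in tension and the nickel alloy in compression. With no external load the two internal forces are equal and opposite, magnitude P.
Equating the net (thermal + elastic) strains gives |α₁ − α₂|·ΔT = P·[1/(A₁E₁) + 1/(A₂E₂)].
|α₁ − α₂|·ΔT = 5×10⁻⁶ × 189 = 0.000945.
1/(A₁E₁) + 1/(A₂E₂) = 1/(2350×101×10³) + 1/(800×205×10³) = 1.031×10⁻⁸ N⁻¹.
P = 0.000945 / 1.031×10⁻⁸ = 91650 N = 91.65 kN.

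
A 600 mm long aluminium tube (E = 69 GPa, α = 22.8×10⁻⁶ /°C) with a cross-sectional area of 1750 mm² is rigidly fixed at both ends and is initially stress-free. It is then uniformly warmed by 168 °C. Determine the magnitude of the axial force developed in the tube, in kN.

P ≈ 463 kN (compressive)

The ends cannot move, so σ = EαΔT = 69×10³ × 22.8×10⁻⁶ × 168 = 264.3 MPa.
Axial force P = σA = 264.3 × 1750 = 462500 N = 462.5 kN, compressive.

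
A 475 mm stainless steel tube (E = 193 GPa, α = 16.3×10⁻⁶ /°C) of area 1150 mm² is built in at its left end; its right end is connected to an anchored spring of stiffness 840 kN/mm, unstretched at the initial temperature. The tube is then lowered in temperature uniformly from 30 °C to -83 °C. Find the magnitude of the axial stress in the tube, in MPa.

σ ≈ 228 MPa (tensile)

The unrestrained thermal change is αΔT L = 16.3×10⁻⁶ × 113 × 475 = 0.8749 mm.
Let P be the tensile force in the spring. The tube extends elastically by PL/(AE) and the spring stretches by P/k; together these equal δ_free.
P [ L/(AE) + 1/k ] = δ_free → P [ 475/(1150×193×10³) + 1/(840×10³) ] = 0.8749.
P = 0.8749 / 3.331×10⁻⁶ = 262700 N.
σ = P/A = 262700/1150 = 228.4 MPa.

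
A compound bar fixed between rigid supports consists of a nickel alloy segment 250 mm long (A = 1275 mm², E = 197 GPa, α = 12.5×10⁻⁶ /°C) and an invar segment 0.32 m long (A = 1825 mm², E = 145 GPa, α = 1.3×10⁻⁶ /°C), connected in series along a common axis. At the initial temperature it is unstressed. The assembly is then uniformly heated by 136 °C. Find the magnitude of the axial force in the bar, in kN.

P ≈ 218 kN (compressive)

If the supports were absent, the total length change would be Σ αᵢΔT Lᵢ = 12.5×10⁻⁶×136×250 + 1.3×10⁻⁶×136×320 = 0.4816 mm.
Since the ends are fixed, an axial force P builds up, equal in every segment, with P · Σ Lᵢ/(AᵢEᵢ) = δ_free.
Σ Lᵢ/(AᵢEᵢ) = 250/(1275×197×10³) + 320/(1825×145×10³) = 2.205×10⁻⁶ mm/N.
Hence P = δ_free / Σ(L/AE) = 0.4816/2.205×10⁻⁶ = 218.4 kN (compressive).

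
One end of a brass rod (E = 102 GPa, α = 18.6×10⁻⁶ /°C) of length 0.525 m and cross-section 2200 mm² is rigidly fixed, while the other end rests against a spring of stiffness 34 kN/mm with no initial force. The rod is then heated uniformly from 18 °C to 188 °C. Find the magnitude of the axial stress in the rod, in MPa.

σ ≈ 23.8 MPa (compressive)

If the spring were absent the rod would lengthen by αΔT L = 18.6×10⁻⁶ × 170 × 525 = 1.66 mm.
Let P be the compressive force at the spring. The rod shortens elastically by PL/(AE) and the spring compresses by P/k; together these equal δ_free.
So P = δ_free / [L/(AE) + 1/k] = 1.66 / [ 525/(2200×102×10³) + 1/(34×10³) ].
P = 1.66 / 3.175×10⁻⁵ = 52280 N.
σ = P/A = 52280/2200 = 23.76 MPa.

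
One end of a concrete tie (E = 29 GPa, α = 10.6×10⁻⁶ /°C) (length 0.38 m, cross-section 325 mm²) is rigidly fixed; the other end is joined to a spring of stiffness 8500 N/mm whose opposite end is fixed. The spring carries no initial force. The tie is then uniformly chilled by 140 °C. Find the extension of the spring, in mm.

δ ≈ 0.42 mm

The unrestrained thermal change is αΔT L = 10.6×10⁻⁶ × 140 × 380 = 0.5639 mm.
With a force P in the spring, the elastic change of the tie is PL/(AE) and that of the spring is P/k; compatibility requires their sum to equal δ_free.
So P = δ_free / [L/(AE) + 1/k] = 0.5639 / [ 380/(325×29×10³) + 1/(8500) ].
P = 0.5639 / 0.000158 = 3570 N.
Spring extension = P/k = 3570/(8500) = 0.42 mm.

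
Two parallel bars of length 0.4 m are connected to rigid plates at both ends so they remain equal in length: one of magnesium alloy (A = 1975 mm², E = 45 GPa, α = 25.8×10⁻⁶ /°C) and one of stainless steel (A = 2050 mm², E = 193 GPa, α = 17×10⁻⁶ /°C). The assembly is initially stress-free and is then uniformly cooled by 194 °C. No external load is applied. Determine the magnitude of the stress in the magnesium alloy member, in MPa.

σ ≈ 62.7 MPa (tensile)

Both members must finish at the same length. With the larger α, the magnesium alloy tends to over-contract; the plates restrain it, putting the magnesium alloy in tension and the stainless steel in compression. With no external load the two internal forces are equal and opposite, magnitude P.
Equating the net (thermal + elastic) strains gives |α₁ − α₂|·ΔT = P·[1/(A₁E₁) + 1/(A₂E₂)].
|α₁ − α₂|·ΔT = 8.8×10⁻⁶ × 194 = 0.001707.
1/(A₁E₁) + 1/(A₂E₂) = 1/(1975×45×10³) + 1/(2050×193×10³) = 1.378×10⁻⁸ N⁻¹.
P = 0.001707 / 1.378×10⁻⁸ = 123900 N = 123.9 kN.
σ_{magnesium alloy} = P/A₁ = 123900/1975 = 62.73 MPa, tensile.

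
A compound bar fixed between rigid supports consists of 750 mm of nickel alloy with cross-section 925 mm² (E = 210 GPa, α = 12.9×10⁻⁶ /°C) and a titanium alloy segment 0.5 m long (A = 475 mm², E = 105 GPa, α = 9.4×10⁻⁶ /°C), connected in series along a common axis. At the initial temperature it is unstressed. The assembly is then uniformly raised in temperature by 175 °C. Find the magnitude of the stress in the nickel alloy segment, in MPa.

σ ≈ 196 MPa (compressive)

Free thermal expansion of the whole bar: Σ αᵢΔT Lᵢ = 12.9×10⁻⁶×175×750 + 9.4×10⁻⁶×175×500 = 2.516 mm.
Since the ends are fixed, an axial force P builds up, equal in every segment, with P · Σ Lᵢ/(AᵢEᵢ) = δ_free.
The series flexibility is Σ Lᵢ/(AᵢEᵢ) = 750/(925×210×10³) + 500/(475×105×10³) = 1.389×10⁻⁵ mm/N.
Hence P = δ_free / Σ(L/AE) = 2.516/1.389×10⁻⁵ = 181.2 kN (compressive).
σ_{nickel alloy} = P / A = 181200 / 925 = 195.9 MPa.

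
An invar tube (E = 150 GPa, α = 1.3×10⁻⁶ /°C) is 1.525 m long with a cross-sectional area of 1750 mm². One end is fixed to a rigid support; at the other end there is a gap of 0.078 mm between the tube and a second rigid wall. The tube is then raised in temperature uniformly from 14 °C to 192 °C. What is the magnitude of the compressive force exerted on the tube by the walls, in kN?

Unrestrained expansion: δ_free = αΔT L = 1.3×10⁻⁶ × 178 × 1525 = 0.3529 mm.
The gap closes (δ_free > 0.078 mm) and the wall then resists a further 0.3529 − 0.078 = 0.2749 mm of expansion.
That suppressed elongation corresponds to σ = E·Δ/L = 150×10³ × 0.2749/1525 = 27.04 MPa.
P = σA = 27.04 × 1750 = 47.32 kN.

P ≈ 47.3 kN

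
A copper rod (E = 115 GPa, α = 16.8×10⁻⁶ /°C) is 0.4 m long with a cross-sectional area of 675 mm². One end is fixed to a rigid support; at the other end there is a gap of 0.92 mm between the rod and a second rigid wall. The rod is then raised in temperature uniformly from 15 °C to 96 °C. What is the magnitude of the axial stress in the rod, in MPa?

Unrestrained expansion: δ_free = αΔT L = 16.8×10⁻⁶ × 81 × 400 = 0.5443 mm.
Since δ_free = 0.544 mm is less than the 0.92 mm gap, the rod never touches the wall. No axial force develops.

σ ≈ 0 MPa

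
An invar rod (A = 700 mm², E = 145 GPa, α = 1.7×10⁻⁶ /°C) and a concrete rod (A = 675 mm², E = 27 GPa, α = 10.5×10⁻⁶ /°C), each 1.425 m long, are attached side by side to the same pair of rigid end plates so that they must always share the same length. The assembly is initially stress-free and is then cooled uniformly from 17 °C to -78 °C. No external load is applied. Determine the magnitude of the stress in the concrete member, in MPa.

σ ≈ 19.1 MPa (tensile)

Both members must finish at the same length. With the larger α, the concrete tends to over-contract; the plates restrain it, putting the concrete in tension and the invar in compression. With no external load the two internal forces are equal and opposite, magnitude P.
Setting the final lengths equal and cancelling L: (α₁ − α₂)ΔT = P/(A₁E₁) + P/(A₂E₂).
|α₁ − α₂|·ΔT = 8.8×10⁻⁶ × 95 = 0.000836.
1/(A₁E₁) + 1/(A₂E₂) = 1/(700×145×10³) + 1/(675×27×10³) = 6.472×10⁻⁸ N⁻¹.
So P = 0.000836 / 6.472×10⁻⁸ = 12.92 kN.
σ_{concrete} = P/A₂ = 12920/675 = 19.14 MPa, tensile.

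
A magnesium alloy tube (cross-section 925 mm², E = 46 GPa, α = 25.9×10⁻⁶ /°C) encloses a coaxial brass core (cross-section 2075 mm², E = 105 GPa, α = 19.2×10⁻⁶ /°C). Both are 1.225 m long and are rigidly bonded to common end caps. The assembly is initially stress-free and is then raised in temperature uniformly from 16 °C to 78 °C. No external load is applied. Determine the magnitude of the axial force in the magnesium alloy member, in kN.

P ≈ 14.8 kN (compressive in the magnesium alloy)

The magnesium alloy has the larger α, so on heating it would change length more than the brass if both were free. The rigid plates force a common final length, so the magnesium alloy is put into compression and the brass into tension, with equal and opposite forces P (no external load).
Compatibility of the two members (thermal + elastic change equal): (α₁ − α₂)ΔT = P·[1/(A₁E₁) + 1/(A₂E₂)].
|α₁ − α₂|·ΔT = 6.7×10⁻⁶ × 62 = 0.0004154.
1/(A₁E₁) + 1/(A₂E₂) = 1/(925×46×10³) + 1/(2075×105×10³) = 2.809×10⁻⁸ N⁻¹.
So P = 0.0004154 / 2.809×10⁻⁸ = 14.79 kN.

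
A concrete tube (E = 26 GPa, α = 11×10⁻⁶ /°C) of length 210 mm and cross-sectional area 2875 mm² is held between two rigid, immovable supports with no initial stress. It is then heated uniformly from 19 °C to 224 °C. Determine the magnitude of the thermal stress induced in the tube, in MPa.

σ ≈ 58.6 MPa (compressive)

Because both ends are immovable the net strain is zero, and the suppressed thermal strain is αΔT = 11×10⁻⁶ × 205 = 2255×10⁻⁶.
Hence σ = E·αΔT = 26×10³ × 2255×10⁻⁶ = 58.63 MPa, compressive.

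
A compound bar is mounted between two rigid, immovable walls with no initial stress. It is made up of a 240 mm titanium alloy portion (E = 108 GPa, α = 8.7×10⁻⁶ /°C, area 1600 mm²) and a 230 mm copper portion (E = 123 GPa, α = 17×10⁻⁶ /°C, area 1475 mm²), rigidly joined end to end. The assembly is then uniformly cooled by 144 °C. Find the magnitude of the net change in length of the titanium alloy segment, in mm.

|ΔL| ≈ 0.151 mm

Free thermal contraction of the whole bar: Σ αᵢΔT Lᵢ = 8.7×10⁻⁶×144×240 + 17×10⁻⁶×144×230 = 0.8637 mm.
The walls prevent any net length change, so an axial force P (same in every segment) develops. Compatibility: P · Σ Lᵢ/(AᵢEᵢ) = δ_free.
Σ Lᵢ/(AᵢEᵢ) = 240/(1600×108×10³) + 230/(1475×123×10³) = 2.657×10⁻⁶ mm/N.
P = 0.8637 / 2.657×10⁻⁶ = 325100 N = 325.1 kN, tensile.
For the titanium alloy segment, free thermal change = 8.7×10⁻⁶×144×240 = 0.3007 mm and elastic change from P = 325100×240/(1600×108×10³) = 0.4515 mm; these oppose, so the net change is 0.151 mm (segment lengthens).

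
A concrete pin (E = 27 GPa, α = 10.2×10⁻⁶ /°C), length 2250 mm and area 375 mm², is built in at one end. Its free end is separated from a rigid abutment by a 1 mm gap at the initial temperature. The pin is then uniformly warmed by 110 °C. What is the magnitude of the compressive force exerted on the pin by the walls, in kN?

P ≈ 6.86 kN

Unrestrained expansion: δ_free = αΔT L = 10.2×10⁻⁶ × 110 × 2250 = 2.524 mm.
This exceeds the 1 mm gap, so the wall pushes back. The portion of expansion that must be recovered elastically is δ_free − gap = 2.524 − 1 = 1.524 mm.
That suppressed elongation corresponds to σ = E·Δ/L = 27×10³ × 1.524/2250 = 18.29 MPa.
Force on the wall = σA = 18.29 × 375 mm² = 6.86 kN.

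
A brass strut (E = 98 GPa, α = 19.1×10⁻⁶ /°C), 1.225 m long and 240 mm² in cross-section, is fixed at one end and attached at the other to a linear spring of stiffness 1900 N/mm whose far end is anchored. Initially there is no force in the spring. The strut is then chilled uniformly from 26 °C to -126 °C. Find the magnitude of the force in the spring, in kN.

P ≈ 6.15 kN

Free thermal contraction: δ_free = αΔT L = 19.1×10⁻⁶ × 152 × 1225 = 3.556 mm.
With a force P in the spring, the elastic change of the strut is PL/(AE) and that of the spring is P/k; compatibility requires their sum to equal δ_free.
So P = δ_free / [L/(AE) + 1/k] = 3.556 / [ 1225/(240×98×10³) + 1/(1900) ].
P = 3.556 / 0.0005784 = 6149 N.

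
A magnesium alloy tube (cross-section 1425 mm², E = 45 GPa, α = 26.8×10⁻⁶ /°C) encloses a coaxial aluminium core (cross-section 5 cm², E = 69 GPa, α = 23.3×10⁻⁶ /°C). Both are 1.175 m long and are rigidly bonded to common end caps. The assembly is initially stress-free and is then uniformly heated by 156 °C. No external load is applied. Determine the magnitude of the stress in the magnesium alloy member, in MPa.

Both members must finish at the same length. With the larger α, the magnesium alloy tends to over-expand; the plates restrain it, putting the magnesium alloy in compression and the aluminium in tension. With no external load the two internal forces are equal and opposite, magnitude P.
Compatibility of the two members (thermal + elastic change equal): (α₁ − α₂)ΔT = P·[1/(A₁E₁) + 1/(A₂E₂)].
|α₁ − α₂|·ΔT = 3.5×10⁻⁶ × 156 = 0.000546.
1/(A₁E₁) + 1/(A₂E₂) = 1/(1425×45×10³) + 1/(500×69×10³) = 4.458×10⁻⁸ N⁻¹.
So P = 0.000546 / 4.458×10⁻⁸ = 12.25 kN.
σ_{magnesium alloy} = P/A₁ = 12250/1425 = 8.595 MPa, compressive.

σ ≈ 8.59 MPa (compressive)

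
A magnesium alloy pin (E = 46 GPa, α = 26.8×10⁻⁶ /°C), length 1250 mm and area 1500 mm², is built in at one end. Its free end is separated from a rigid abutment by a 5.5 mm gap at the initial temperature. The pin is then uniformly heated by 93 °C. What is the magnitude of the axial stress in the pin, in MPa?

σ ≈ 0 MPa

Unrestrained expansion: δ_free = αΔT L = 26.8×10⁻⁶ × 93 × 1250 = 3.115 mm.
Since δ_free = 3.12 mm is less than the 5.5 mm gap, the pin never touches the wall. No axial force develops.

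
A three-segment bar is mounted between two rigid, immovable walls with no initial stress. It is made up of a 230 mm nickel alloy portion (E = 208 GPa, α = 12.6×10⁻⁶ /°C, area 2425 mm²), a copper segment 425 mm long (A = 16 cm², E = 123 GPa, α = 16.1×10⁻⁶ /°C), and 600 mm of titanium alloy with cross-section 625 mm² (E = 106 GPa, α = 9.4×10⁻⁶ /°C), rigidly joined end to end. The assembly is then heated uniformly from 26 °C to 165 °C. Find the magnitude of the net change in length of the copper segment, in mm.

Free thermal expansion of the whole bar: Σ αᵢΔT Lᵢ = 12.6×10⁻⁶×139×230 + 16.1×10⁻⁶×139×425 + 9.4×10⁻⁶×139×600 = 2.138 mm.
Since the ends are fixed, an axial force P builds up, equal in every segment, with P · Σ Lᵢ/(AᵢEᵢ) = δ_free.
The series flexibility is Σ Lᵢ/(AᵢEᵢ) = 230/(2425×208×10³) + 425/(1600×123×10³) + 600/(625×106×10³) = 1.167×10⁻⁵ mm/N.
Hence P = δ_free / Σ(L/AE) = 2.138/1.167×10⁻⁵ = 183.2 kN (compressive).
For the copper segment, free thermal change = 16.1×10⁻⁶×139×425 = 0.9511 mm and elastic change from P = 183200×425/(1600×123×10³) = 0.3955 mm; these oppose, so the net change is 0.556 mm (segment lengthens).

|ΔL| ≈ 0.556 mm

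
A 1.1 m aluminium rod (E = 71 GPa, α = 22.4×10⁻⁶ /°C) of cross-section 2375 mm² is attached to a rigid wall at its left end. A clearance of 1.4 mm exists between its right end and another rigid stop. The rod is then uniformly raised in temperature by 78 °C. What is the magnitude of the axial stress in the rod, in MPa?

σ ≈ 33.7 MPa (compressive)

If the wall were absent the rod would grow by αΔT L = 22.4×10⁻⁶ × 78 × 1100 = 1.922 mm.
The gap closes (δ_free > 1.4 mm) and the wall then resists a further 1.922 − 1.4 = 0.5219 mm of expansion.
So σ = E(δ_free − g)/L = 71×10³ × 0.5219/1100 = 33.69 MPa.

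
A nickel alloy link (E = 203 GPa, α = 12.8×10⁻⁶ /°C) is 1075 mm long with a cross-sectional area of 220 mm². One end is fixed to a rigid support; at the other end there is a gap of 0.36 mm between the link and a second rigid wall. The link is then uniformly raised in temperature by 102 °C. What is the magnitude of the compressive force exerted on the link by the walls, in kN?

Unrestrained expansion: δ_free = αΔT L = 12.8×10⁻⁶ × 102 × 1075 = 1.404 mm.
The gap closes (δ_free > 0.36 mm) and the wall then resists a further 1.404 − 0.36 = 1.044 mm of expansion.
So σ = E(δ_free − g)/L = 203×10³ × 1.044/1075 = 197.1 MPa.
P = σA = 197.1 × 220 = 43.35 kN.

P ≈ 43.4 kN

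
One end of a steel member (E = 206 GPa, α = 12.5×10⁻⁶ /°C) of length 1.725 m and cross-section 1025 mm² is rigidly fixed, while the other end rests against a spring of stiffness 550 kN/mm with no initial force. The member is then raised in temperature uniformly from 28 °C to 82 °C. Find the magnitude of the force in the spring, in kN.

If the spring were absent the member would lengthen by αΔT L = 12.5×10⁻⁶ × 54 × 1725 = 1.164 mm.
With a force P in the spring, the elastic change of the member is PL/(AE) and that of the spring is P/k; compatibility requires their sum to equal δ_free.
So P = δ_free / [L/(AE) + 1/k] = 1.164 / [ 1725/(1025×206×10³) + 1/(550×10³) ].
P = 1.164 / 9.988×10⁻⁶ = 116600 N.

P ≈ 117 kN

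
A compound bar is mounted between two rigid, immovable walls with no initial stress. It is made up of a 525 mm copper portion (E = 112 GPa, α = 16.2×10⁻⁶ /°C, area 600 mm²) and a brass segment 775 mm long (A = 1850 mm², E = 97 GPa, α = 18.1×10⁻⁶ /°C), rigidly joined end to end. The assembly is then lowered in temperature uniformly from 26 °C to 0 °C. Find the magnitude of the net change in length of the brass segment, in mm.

|ΔL| ≈ 0.156 mm

Free thermal contraction of the whole bar: Σ αᵢΔT Lᵢ = 16.2×10⁻⁶×26×525 + 18.1×10⁻⁶×26×775 = 0.5858 mm.
The rigid supports impose zero overall length change; the single axial force P common to all segments must satisfy P Σ Lᵢ/(AᵢEᵢ) = δ_free.
The series flexibility is Σ Lᵢ/(AᵢEᵢ) = 525/(600×112×10³) + 775/(1850×97×10³) = 1.213×10⁻⁵ mm/N.
So P = 0.5858 / 1.213×10⁻⁵ = 48.29 kN, tensile.
For the brass segment, free thermal change = 18.1×10⁻⁶×26×775 = 0.3647 mm and elastic change from P = 48290×775/(1850×97×10³) = 0.2086 mm; these oppose, so the net change is 0.156 mm (segment shortens).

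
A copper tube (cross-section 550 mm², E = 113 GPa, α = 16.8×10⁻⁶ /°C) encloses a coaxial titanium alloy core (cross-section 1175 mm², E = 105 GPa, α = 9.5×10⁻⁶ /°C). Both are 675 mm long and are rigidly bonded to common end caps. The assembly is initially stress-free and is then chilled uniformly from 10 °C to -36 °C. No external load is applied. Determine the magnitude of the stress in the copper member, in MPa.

Both members must finish at the same length. With the larger α, the copper tends to over-contract; the plates restrain it, putting the copper in tension and the titanium alloy in compression. With no external load the two internal forces are equal and opposite, magnitude P.
Equating the net (thermal + elastic) strains gives |α₁ − α₂|·ΔT = P·[1/(A₁E₁) + 1/(A₂E₂)].
|α₁ − α₂|·ΔT = 7.3×10⁻⁶ × 46 = 0.0003358.
1/(A₁E₁) + 1/(A₂E₂) = 1/(550×113×10³) + 1/(1175×105×10³) = 2.42×10⁻⁸ N⁻¹.
P = 0.0003358 / 2.42×10⁻⁸ = 13880 N = 13.88 kN.
σ_{copper} = P/A₁ = 13880/550 = 25.23 MPa, tensile.

σ ≈ 25.2 MPa (tensile)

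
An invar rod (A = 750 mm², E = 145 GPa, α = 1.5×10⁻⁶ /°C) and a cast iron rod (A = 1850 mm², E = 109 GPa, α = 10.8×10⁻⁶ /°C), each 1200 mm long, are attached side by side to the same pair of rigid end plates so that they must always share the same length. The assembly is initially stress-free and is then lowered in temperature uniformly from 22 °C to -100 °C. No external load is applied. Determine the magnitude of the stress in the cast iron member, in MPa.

Equilibrium of a rigid end plate with no external load gives equal and opposite internal forces ±P in the two members. Since α_{cast iron} > α_{invar}, cooling drives the cast iron into tension and the invar into compression.
Compatibility of the two members (thermal + elastic change equal): (α₁ − α₂)ΔT = P·[1/(A₁E₁) + 1/(A₂E₂)].
|α₁ − α₂|·ΔT = 9.3×10⁻⁶ × 122 = 0.001135.
1/(A₁E₁) + 1/(A₂E₂) = 1/(750×145×10³) + 1/(1850×109×10³) = 1.415×10⁻⁸ N⁻¹.
P = 0.001135 / 1.415×10⁻⁸ = 80160 N = 80.16 kN.
σ_{cast iron} = P/A₂ = 80160/1850 = 43.33 MPa, tensile.

σ ≈ 43.3 MPa (tensile)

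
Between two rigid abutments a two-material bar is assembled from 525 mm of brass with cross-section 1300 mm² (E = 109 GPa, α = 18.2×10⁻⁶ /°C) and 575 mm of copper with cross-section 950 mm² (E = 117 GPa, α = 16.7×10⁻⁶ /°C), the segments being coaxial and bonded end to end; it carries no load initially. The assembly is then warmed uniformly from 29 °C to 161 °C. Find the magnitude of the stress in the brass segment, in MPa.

σ ≈ 219 MPa (compressive)

Free thermal expansion of the whole bar: Σ αᵢΔT Lᵢ = 18.2×10⁻⁶×132×525 + 16.7×10⁻⁶×132×575 = 2.529 mm.
The rigid supports impose zero overall length change; the single axial force P common to all segments must satisfy P Σ Lᵢ/(AᵢEᵢ) = δ_free.
Σ Lᵢ/(AᵢEᵢ) = 525/(1300×109×10³) + 575/(950×117×10³) = 8.878×10⁻⁶ mm/N.
Hence P = δ_free / Σ(L/AE) = 2.529/8.878×10⁻⁶ = 284.8 kN (compressive).
σ_{brass} = P / A = 284800 / 1300 = 219.1 MPa.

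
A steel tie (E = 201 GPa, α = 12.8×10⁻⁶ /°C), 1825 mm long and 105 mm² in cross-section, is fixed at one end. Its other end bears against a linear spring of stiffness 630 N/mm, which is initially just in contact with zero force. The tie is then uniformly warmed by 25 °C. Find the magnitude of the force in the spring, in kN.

P ≈ 0.349 kN

The unrestrained thermal change is αΔT L = 12.8×10⁻⁶ × 25 × 1825 = 0.584 mm.
Let P be the compressive force at the spring. The tie shortens elastically by PL/(AE) and the spring compresses by P/k; together these equal δ_free.
P [ L/(AE) + 1/k ] = δ_free → P [ 1825/(105×201×10³) + 1/(630) ] = 0.584.
P = 0.584 / 0.001674 = 348.9 N.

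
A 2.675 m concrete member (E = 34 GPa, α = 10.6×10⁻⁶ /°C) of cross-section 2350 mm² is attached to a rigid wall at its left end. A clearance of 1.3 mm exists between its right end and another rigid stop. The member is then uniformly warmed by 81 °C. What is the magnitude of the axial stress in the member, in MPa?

σ ≈ 12.7 MPa (compressive)

If the wall were absent the member would grow by αΔT L = 10.6×10⁻⁶ × 81 × 2675 = 2.297 mm.
The gap closes (δ_free > 1.3 mm) and the wall then resists a further 2.297 − 1.3 = 0.9968 mm of expansion.
So σ = E(δ_free − g)/L = 34×10³ × 0.9968/2675 = 12.67 MPa.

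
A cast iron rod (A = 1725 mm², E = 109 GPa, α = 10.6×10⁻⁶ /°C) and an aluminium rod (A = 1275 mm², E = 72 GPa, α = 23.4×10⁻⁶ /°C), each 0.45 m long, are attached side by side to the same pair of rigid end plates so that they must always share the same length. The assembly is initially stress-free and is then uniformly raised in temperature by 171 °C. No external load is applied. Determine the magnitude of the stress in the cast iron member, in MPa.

σ ≈ 78.3 MPa (tensile)

Equilibrium of a rigid end plate with no external load gives equal and opposite internal forces ±P in the two members. Since α_{aluminium} > α_{cast iron}, heating drives the aluminium into compression and the cast iron into tension.
Compatibility of the two members (thermal + elastic change equal): (α₁ − α₂)ΔT = P·[1/(A₁E₁) + 1/(A₂E₂)].
|α₁ − α₂|·ΔT = 12.8×10⁻⁶ × 171 = 0.002189.
1/(A₁E₁) + 1/(A₂E₂) = 1/(1725×109×10³) + 1/(1275×72×10³) = 1.621×10⁻⁸ N⁻¹.
So P = 0.002189 / 1.621×10⁻⁸ = 135 kN.
σ_{cast iron} = P/A₁ = 135000/1725 = 78.27 MPa, tensile.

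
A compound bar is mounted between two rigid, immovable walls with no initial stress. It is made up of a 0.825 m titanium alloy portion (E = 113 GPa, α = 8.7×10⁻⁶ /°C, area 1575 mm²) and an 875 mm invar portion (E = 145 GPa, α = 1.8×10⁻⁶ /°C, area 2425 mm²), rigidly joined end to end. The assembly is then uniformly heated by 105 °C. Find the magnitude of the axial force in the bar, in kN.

Free thermal expansion of the whole bar: Σ αᵢΔT Lᵢ = 8.7×10⁻⁶×105×825 + 1.8×10⁻⁶×105×875 = 0.919 mm.
The rigid supports impose zero overall length change; the single axial force P common to all segments must satisfy P Σ Lᵢ/(AᵢEᵢ) = δ_free.
Σ Lᵢ/(AᵢEᵢ) = 825/(1575×113×10³) + 875/(2425×145×10³) = 7.124×10⁻⁶ mm/N.
So P = 0.919 / 7.124×10⁻⁶ = 129 kN, compressive.

P ≈ 129 kN (compressive)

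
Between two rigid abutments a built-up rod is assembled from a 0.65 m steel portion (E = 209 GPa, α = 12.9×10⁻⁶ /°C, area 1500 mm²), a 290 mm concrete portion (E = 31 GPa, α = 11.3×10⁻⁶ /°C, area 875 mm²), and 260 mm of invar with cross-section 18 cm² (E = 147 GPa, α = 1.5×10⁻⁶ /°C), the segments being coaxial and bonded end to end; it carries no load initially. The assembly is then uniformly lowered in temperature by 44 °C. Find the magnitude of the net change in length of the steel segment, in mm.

|ΔL| ≈ 0.289 mm

If the supports were absent, the total length change would be Σ αᵢΔT Lᵢ = 12.9×10⁻⁶×44×650 + 11.3×10⁻⁶×44×290 + 1.5×10⁻⁶×44×260 = 0.5303 mm.
The rigid supports impose zero overall length change; the single axial force P common to all segments must satisfy P Σ Lᵢ/(AᵢEᵢ) = δ_free.
The series flexibility is Σ Lᵢ/(AᵢEᵢ) = 650/(1500×209×10³) + 290/(875×31×10³) + 260/(1800×147×10³) = 1.375×10⁻⁵ mm/N.
Hence P = δ_free / Σ(L/AE) = 0.5303/1.375×10⁻⁵ = 38.57 kN (tensile).
For the steel segment, free thermal change = 12.9×10⁻⁶×44×650 = 0.3689 mm and elastic change from P = 38570×650/(1500×209×10³) = 0.07998 mm; these oppose, so the net change is 0.289 mm (segment shortens).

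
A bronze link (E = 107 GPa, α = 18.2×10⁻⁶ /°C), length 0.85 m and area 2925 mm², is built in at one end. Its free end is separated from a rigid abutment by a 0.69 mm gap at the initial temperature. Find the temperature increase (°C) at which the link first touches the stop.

Contact occurs when the free expansion equals the gap: αΔT L = 0.69 mm.
So ΔT = g/(αL) = 0.69/(18.2×10⁻⁶ × 850) = 44.6 °C.

ΔT ≈ 44.6 °C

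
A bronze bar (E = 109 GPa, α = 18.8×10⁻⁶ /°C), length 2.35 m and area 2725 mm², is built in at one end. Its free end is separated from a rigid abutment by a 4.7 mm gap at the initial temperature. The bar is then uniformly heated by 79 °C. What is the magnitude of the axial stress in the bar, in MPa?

σ ≈ 0 MPa

Unrestrained expansion: δ_free = αΔT L = 18.8×10⁻⁶ × 79 × 2350 = 3.49 mm.
Since δ_free = 3.49 mm is less than the 4.7 mm gap, the bar never touches the wall. No axial force develops.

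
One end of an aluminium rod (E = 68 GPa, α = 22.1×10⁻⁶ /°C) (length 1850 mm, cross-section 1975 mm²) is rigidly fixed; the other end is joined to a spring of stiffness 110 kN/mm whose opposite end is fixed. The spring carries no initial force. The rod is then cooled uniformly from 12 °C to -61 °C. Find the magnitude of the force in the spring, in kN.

The unrestrained thermal change is αΔT L = 22.1×10⁻⁶ × 73 × 1850 = 2.985 mm.
Let P be the tensile force in the spring. The rod extends elastically by PL/(AE) and the spring stretches by P/k; together these equal δ_free.
So P = δ_free / [L/(AE) + 1/k] = 2.985 / [ 1850/(1975×68×10³) + 1/(110×10³) ].
P = 2.985 / 2.287×10⁻⁵ = 130500 N.

P ≈ 131 kN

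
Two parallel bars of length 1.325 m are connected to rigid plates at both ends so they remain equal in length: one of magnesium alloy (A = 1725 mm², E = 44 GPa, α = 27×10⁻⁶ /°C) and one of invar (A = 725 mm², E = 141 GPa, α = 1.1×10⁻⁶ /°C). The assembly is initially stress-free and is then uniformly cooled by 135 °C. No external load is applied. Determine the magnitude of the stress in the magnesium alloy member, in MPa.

σ ≈ 88.3 MPa (tensile)

Both members must finish at the same length. With the larger α, the magnesium alloy tends to over-contract; the plates restrain it, putting the magnesium alloy in tension and the invar in compression. With no external load the two internal forces are equal and opposite, magnitude P.
Equating the net (thermal + elastic) strains gives |α₁ − α₂|·ΔT = P·[1/(A₁E₁) + 1/(A₂E₂)].
|α₁ − α₂|·ΔT = 25.9×10⁻⁶ × 135 = 0.003496.
1/(A₁E₁) + 1/(A₂E₂) = 1/(1725×44×10³) + 1/(725×141×10³) = 2.296×10⁻⁸ N⁻¹.
So P = 0.003496 / 2.296×10⁻⁸ = 152.3 kN.
σ_{magnesium alloy} = P/A₁ = 152300/1725 = 88.29 MPa, tensile.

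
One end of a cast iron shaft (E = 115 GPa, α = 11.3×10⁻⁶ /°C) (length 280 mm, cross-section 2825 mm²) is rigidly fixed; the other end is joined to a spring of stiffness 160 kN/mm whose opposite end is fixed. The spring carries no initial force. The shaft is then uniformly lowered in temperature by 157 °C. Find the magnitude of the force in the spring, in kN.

P ≈ 69.8 kN

Free thermal contraction: δ_free = αΔT L = 11.3×10⁻⁶ × 157 × 280 = 0.4967 mm.
Let P be the tensile force in the spring. The shaft extends elastically by PL/(AE) and the spring stretches by P/k; together these equal δ_free.
P [ L/(AE) + 1/k ] = δ_free → P [ 280/(2825×115×10³) + 1/(160×10³) ] = 0.4967.
P = 0.4967 / 7.112×10⁻⁶ = 69850 N.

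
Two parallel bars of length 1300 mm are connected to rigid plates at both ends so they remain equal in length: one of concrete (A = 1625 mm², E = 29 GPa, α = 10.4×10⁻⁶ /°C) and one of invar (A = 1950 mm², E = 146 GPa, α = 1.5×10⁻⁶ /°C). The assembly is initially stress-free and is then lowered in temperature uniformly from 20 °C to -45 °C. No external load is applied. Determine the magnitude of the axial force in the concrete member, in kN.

P ≈ 23.4 kN (tensile in the concrete)

The concrete has the larger α, so on cooling it would change length more than the invar if both were free. The rigid plates force a common final length, so the concrete is put into tension and the invar into compression, with equal and opposite forces P (no external load).
Equating the net (thermal + elastic) strains gives |α₁ − α₂|·ΔT = P·[1/(A₁E₁) + 1/(A₂E₂)].
|α₁ − α₂|·ΔT = 8.9×10⁻⁶ × 65 = 0.0005785.
1/(A₁E₁) + 1/(A₂E₂) = 1/(1625×29×10³) + 1/(1950×146×10³) = 2.473×10⁻⁸ N⁻¹.
So P = 0.0005785 / 2.473×10⁻⁸ = 23.39 kN.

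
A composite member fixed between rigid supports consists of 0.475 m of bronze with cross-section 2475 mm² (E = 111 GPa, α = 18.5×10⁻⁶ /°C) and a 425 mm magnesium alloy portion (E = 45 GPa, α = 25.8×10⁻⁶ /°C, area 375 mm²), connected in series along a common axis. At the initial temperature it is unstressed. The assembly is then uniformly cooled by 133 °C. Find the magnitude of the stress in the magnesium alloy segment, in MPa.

With the walls removed the bar would change length by δ_free = Σ αᵢΔT Lᵢ = 18.5×10⁻⁶×133×475 + 25.8×10⁻⁶×133×425 = 2.627 mm.
The rigid supports impose zero overall length change; the single axial force P common to all segments must satisfy P Σ Lᵢ/(AᵢEᵢ) = δ_free.
The series flexibility is Σ Lᵢ/(AᵢEᵢ) = 475/(2475×111×10³) + 425/(375×45×10³) = 2.691×10⁻⁵ mm/N.
Hence P = δ_free / Σ(L/AE) = 2.627/2.691×10⁻⁵ = 97.61 kN (tensile).
σ_{magnesium alloy} = P / A = 97610 / 375 = 260.3 MPa.

σ ≈ 260 MPa (tensile)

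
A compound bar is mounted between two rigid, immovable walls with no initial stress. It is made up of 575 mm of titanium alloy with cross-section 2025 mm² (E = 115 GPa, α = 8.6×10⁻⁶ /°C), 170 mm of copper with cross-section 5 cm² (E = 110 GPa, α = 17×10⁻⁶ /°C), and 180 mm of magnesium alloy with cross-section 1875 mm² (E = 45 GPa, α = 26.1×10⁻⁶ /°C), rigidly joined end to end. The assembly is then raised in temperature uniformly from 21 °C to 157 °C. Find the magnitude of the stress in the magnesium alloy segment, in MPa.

Free thermal expansion of the whole bar: Σ αᵢΔT Lᵢ = 8.6×10⁻⁶×136×575 + 17×10⁻⁶×136×170 + 26.1×10⁻⁶×136×180 = 1.704 mm.
The walls prevent any net length change, so an axial force P (same in every segment) develops. Compatibility: P · Σ Lᵢ/(AᵢEᵢ) = δ_free.
Σ Lᵢ/(AᵢEᵢ) = 575/(2025×115×10³) + 170/(500×110×10³) + 180/(1875×45×10³) = 7.693×10⁻⁶ mm/N.
So P = 1.704 / 7.693×10⁻⁶ = 221.6 kN, compressive.
σ_{magnesium alloy} = P / A = 221600 / 1875 = 118.2 MPa.

σ ≈ 118 MPa (compressive)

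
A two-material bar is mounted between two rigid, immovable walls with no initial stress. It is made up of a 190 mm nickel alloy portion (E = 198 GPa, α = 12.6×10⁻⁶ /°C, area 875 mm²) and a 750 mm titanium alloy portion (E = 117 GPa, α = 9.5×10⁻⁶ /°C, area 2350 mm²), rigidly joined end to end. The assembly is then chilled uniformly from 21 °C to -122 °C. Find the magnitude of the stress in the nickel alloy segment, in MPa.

σ ≈ 407 MPa (tensile)

If the supports were absent, the total length change would be Σ αᵢΔT Lᵢ = 12.6×10⁻⁶×143×190 + 9.5×10⁻⁶×143×750 = 1.361 mm.
The walls prevent any net length change, so an axial force P (same in every segment) develops. Compatibility: P · Σ Lᵢ/(AᵢEᵢ) = δ_free.
The series flexibility is Σ Lᵢ/(AᵢEᵢ) = 190/(875×198×10³) + 750/(2350×117×10³) = 3.824×10⁻⁶ mm/N.
P = 1.361 / 3.824×10⁻⁶ = 355900 N = 355.9 kN, tensile.
σ_{nickel alloy} = P / A = 355900 / 875 = 406.8 MPa.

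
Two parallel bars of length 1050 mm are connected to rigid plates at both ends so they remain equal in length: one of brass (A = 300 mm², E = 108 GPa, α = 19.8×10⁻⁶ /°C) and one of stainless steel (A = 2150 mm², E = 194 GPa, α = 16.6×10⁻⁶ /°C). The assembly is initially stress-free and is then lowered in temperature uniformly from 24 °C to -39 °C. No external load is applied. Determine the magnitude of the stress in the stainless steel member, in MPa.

Both members must finish at the same length. With the larger α, the brass tends to over-contract; the plates restrain it, putting the brass in tension and the stainless steel in compression. With no external load the two internal forces are equal and opposite, magnitude P.
Equating the net (thermal + elastic) strains gives |α₁ − α₂|·ΔT = P·[1/(A₁E₁) + 1/(A₂E₂)].
|α₁ − α₂|·ΔT = 3.2×10⁻⁶ × 63 = 0.0002016.
1/(A₁E₁) + 1/(A₂E₂) = 1/(300×108×10³) + 1/(2150×194×10³) = 3.326×10⁻⁸ N⁻¹.
So P = 0.0002016 / 3.326×10⁻⁸ = 6.061 kN.
σ_{stainless steel} = P/A₂ = 6061/2150 = 2.819 MPa, compressive.

σ ≈ 2.82 MPa (compressive)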